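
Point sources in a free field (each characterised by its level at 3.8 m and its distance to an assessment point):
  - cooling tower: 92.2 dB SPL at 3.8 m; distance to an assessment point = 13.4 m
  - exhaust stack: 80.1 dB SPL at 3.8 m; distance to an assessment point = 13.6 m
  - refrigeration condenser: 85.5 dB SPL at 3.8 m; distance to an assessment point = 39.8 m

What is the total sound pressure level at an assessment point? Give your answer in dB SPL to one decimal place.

First find each source's level at the receiver (point-source: −20·log₁₀(r/r_ref)), then combine on an intensity basis.
cooling tower: 92.2 − 20·log₁₀(13.4/3.8) = 92.2 − 10.95 = 81.25 dB SPL.
exhaust stack: 80.1 − 20·log₁₀(13.6/3.8) = 80.1 − 11.08 = 69.02 dB SPL.
refrigeration condenser: 85.5 − 20·log₁₀(39.8/3.8) = 85.5 − 20.40 = 65.10 dB SPL.
Σ 10^(L/10) = 1.447e+08 → L_total = 10·log₁₀(1.447e+08) = 81.60 dB SPL.

81.6 dB SPL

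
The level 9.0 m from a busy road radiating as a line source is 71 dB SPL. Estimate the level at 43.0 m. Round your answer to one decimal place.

Line-source attenuation: ΔL = 10·log₁₀(r₂/r₁) = 10·log₁₀(43.0/9.0) = 6.792 dB.
L₂ = 71 − 10·log₁₀(43.0/9.0) = 71 − 6.792 = 64.21 dB SPL.

64.2 dB SPL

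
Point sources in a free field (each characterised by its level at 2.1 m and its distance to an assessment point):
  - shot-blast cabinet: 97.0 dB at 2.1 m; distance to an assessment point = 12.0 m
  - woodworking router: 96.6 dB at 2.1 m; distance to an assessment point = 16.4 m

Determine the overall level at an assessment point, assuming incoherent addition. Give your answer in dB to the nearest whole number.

Apply inverse-square spreading to bring every level to the receiver, then sum 10^(L/10).
shot-blast cabinet: 97.0 − 20·log₁₀(12.0/2.1) = 97.0 − 15.14 = 81.86 dB.
woodworking router: 96.6 − 20·log₁₀(16.4/2.1) = 96.6 − 17.85 = 78.75 dB.
Σ 10^(L/10) = 2.284e+08 → L_total = 10·log₁₀(2.284e+08) = 83.59 dB.

84 dB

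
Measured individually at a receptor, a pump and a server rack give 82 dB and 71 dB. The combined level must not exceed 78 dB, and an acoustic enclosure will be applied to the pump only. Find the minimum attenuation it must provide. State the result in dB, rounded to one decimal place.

5.0 dB

The untreated sources together contribute 10^(71/10) = 1.259e+07, i.e. 71.00 dB.
To meet 78 dB overall, the treated pump may contribute at most 10^(78/10) − 1.259e+07 = 5.051e+07, i.e. 77.03 dB.
Required insertion loss = 82 − 77.03 = 4.97 dB.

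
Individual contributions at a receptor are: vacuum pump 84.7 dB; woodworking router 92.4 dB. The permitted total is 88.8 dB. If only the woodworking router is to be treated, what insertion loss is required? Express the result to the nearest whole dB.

Everything except the woodworking router sums to 10^(84.7/10) = 2.951e+08 in linear terms, 84.70 dB.
To meet 88.8 dB overall, the treated woodworking router may contribute at most 10^(88.8/10) − 2.951e+08 = 4.635e+08, i.e. 86.66 dB.
Required insertion loss = 92.4 − 86.66 = 5.74 dB.

6 dB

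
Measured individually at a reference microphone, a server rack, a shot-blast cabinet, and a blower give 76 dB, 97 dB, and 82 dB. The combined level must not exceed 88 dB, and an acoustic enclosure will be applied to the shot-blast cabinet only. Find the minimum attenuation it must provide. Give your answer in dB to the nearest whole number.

The untreated sources together contribute 10^(76/10) + 10^(82/10) = 1.983e+08, i.e. 82.97 dB.
The limit corresponds to 10^(88/10) = 6.310e+08; subtracting the fixed part leaves 4.327e+08 for the shot-blast cabinet, i.e. 86.36 dB.
So the shot-blast cabinet must be reduced from 97 to 86.36 dB: IL = 10.64 dB.

11 dB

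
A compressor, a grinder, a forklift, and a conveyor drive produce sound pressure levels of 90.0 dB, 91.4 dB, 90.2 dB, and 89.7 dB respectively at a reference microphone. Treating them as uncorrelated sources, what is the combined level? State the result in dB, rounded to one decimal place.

96.4 dB

Incoherent sources combine by intensity addition: L_total = 10·log₁₀(Σ 10^(L_i/10)).
Σ 10^(L/10) = 10^(90.0/10) + 10^(91.4/10) + 10^(90.2/10) + 10^(89.7/10) = 4.361e+09.
L_total = 10·log₁₀(4.361e+09) = 96.40 dB.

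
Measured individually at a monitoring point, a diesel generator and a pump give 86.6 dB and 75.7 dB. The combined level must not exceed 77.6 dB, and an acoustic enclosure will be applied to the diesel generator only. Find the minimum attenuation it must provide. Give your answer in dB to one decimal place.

The untreated sources together contribute 10^(75.7/10) = 3.715e+07, i.e. 75.70 dB.
The limit corresponds to 10^(77.6/10) = 5.754e+07; subtracting the fixed part leaves 2.039e+07 for the diesel generator, i.e. 73.09 dB.
So the diesel generator must be reduced from 86.6 to 73.09 dB: IL = 13.51 dB.

13.5 dB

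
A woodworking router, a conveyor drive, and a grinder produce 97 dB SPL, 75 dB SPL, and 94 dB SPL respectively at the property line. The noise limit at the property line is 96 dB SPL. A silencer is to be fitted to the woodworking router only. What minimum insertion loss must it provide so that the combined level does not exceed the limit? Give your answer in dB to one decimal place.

5.4 dB

The untreated sources together contribute 10^(75/10) + 10^(94/10) = 2.544e+09, i.e. 94.05 dB SPL.
The limit corresponds to 10^(96/10) = 3.981e+09; subtracting the fixed part leaves 1.438e+09 for the woodworking router, i.e. 91.58 dB SPL.
Required insertion loss = 97 − 91.58 = 5.42 dB.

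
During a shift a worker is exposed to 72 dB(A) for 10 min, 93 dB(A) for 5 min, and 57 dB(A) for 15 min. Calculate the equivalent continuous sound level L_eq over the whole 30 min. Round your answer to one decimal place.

85.3 dB(A)

The energy average is taken in the linear domain: L_eq = 10·log₁₀[(Σ tᵢ·10^(Lᵢ/10))/T], T = 30 min.
Σ tᵢ·10^(Lᵢ/10) = 10·10^(72/10) + 5·10^(93/10) + 15·10^(57/10) = 1.014e+10.
L_eq = 10·log₁₀(1.014e+10/30) = 85.29 dB(A).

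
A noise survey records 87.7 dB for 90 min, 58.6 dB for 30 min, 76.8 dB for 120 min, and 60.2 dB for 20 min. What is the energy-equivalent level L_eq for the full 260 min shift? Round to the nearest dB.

The energy average is taken in the linear domain: L_eq = 10·log₁₀[(Σ tᵢ·10^(Lᵢ/10))/T], T = 260 min.
Σ tᵢ·10^(Lᵢ/10) = 90·10^(87.7/10) + 30·10^(58.6/10) + 120·10^(76.8/10) + 20·10^(60.2/10) = 5.878e+10.
L_eq = 10·log₁₀(5.878e+10/260) = 83.54 dB.

84 dB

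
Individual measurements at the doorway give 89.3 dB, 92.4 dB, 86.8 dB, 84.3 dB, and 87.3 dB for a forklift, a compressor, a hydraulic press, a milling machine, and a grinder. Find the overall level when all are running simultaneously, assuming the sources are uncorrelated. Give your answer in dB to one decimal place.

95.9 dB

Incoherent sources combine by intensity addition: L_total = 10·log₁₀(Σ 10^(L_i/10)).
Σ 10^(L/10) = 10^(89.3/10) + 10^(92.4/10) + 10^(86.8/10) + 10^(84.3/10) + 10^(87.3/10) = 3.874e+09.
L_total = 10·log₁₀(3.874e+09) = 95.88 dB.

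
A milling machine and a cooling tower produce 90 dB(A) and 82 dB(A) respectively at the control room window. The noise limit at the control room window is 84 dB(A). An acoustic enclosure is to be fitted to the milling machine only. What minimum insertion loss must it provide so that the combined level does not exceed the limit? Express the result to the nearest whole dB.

Fixed contribution from the other source: Σ 10^(L/10) = 10^(82/10) = 1.585e+08 (82.00 dB(A)).
To meet 84 dB(A) overall, the treated milling machine may contribute at most 10^(84/10) − 1.585e+08 = 9.270e+07, i.e. 79.67 dB(A).
So the milling machine must be reduced from 90 to 79.67 dB(A): IL = 10.33 dB.

10 dB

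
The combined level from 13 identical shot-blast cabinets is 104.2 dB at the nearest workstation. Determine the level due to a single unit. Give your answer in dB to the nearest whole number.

Dividing the total intensity by 13 lowers the level by 10·log₁₀ 13 = 11.139 dB: L₁ = 104.2 − 11.139.

93 dB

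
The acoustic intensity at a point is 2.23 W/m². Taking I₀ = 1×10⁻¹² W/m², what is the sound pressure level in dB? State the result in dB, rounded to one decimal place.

123.5 dB

I/I₀ = 2.23/10⁻¹² = 2.23×10^12, and L = 10·log₁₀(I/I₀).
L = 10·(0.3483 + 12) = 123.48 dB.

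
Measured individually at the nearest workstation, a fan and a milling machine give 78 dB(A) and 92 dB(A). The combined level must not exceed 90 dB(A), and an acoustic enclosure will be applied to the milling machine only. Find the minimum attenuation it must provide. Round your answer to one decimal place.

2.3 dB

Everything except the milling machine sums to 10^(78/10) = 6.310e+07 in linear terms, 78.00 dB(A).
The limit corresponds to 10^(90/10) = 1.000e+09; subtracting the fixed part leaves 9.369e+08 for the milling machine, i.e. 89.72 dB(A).
So the milling machine must be reduced from 92 to 89.72 dB(A): IL = 2.28 dB.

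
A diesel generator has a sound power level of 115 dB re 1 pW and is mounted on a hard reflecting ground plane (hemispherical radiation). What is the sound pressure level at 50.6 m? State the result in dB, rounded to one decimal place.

72.9 dB

Free-field hemispherical radiation: L_p = L_w − 10·log₁₀(2π·r²), r = 50.6 m.
2π·r² = 1.609e+04 m², 10·log₁₀ of that is 42.065 dB.
L_p = 115 − 42.065 = 72.94 dB.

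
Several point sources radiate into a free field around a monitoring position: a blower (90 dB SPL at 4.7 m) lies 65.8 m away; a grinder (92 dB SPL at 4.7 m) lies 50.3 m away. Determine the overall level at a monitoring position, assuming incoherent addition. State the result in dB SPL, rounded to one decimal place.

Apply inverse-square spreading to bring every level to the receiver, then sum 10^(L/10).
blower: 90 − 20·log₁₀(65.8/4.7) = 90 − 22.92 = 67.08 dB SPL.
grinder: 92 − 20·log₁₀(50.3/4.7) = 92 − 20.59 = 71.41 dB SPL.
Σ 10^(L/10) = 1.894e+07 → L_total = 10·log₁₀(1.894e+07) = 72.77 dB SPL.

72.8 dB SPL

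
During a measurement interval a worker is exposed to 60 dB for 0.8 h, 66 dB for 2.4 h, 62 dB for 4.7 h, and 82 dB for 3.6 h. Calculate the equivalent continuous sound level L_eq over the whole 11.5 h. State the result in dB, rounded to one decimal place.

77.1 dB

Weight each interval's intensity by its duration and average over T = 11.5 h:
Σ tᵢ·10^(Lᵢ/10) = 0.8·10^(60/10) + 2.4·10^(66/10) + 4.7·10^(62/10) + 3.6·10^(82/10) = 5.884e+08.
L_eq = 10·log₁₀(5.884e+08/11.5) = 77.09 dB.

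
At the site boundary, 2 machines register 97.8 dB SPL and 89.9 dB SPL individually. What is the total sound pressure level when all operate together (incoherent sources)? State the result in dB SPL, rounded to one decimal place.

For uncorrelated sources the intensities add, so convert each level to linear form, sum, and take 10·log₁₀ of the total.
Σ 10^(L/10) = 10^(97.8/10) + 10^(89.9/10) = 7.003e+09.
L_total = 10·log₁₀(7.003e+09) = 98.45 dB SPL.

98.5 dB SPL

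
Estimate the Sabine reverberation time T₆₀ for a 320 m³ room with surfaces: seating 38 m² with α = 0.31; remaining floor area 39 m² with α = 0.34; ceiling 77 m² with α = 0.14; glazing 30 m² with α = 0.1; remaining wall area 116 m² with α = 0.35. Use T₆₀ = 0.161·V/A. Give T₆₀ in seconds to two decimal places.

Total absorption A = 38·0.31 + 39·0.34 + 77·0.14 + 30·0.1 + 116·0.35 = 79.42 m² sabins.
T₆₀ = 0.161·V/A = 0.161·320/79.42 = 0.649 s.

0.65 s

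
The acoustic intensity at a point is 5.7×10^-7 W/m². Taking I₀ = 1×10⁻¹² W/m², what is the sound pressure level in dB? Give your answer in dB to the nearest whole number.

Dividing by I₀ shifts the exponent by 12: I/I₀ = 5.7×10^5.
L = 10·(0.7559 + 5) = 57.56 dB.

58 dB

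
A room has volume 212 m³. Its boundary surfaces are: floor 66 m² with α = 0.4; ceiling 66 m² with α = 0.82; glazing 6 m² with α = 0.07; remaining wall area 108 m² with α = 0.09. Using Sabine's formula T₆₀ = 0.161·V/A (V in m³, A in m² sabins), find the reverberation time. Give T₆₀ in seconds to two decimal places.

A = Σ Sᵢαᵢ = 66·0.4 + 66·0.82 + 6·0.07 + 108·0.09 = 90.66 m².
T₆₀ = 0.161 × 212 / 90.66 = 0.376 s.

0.38 s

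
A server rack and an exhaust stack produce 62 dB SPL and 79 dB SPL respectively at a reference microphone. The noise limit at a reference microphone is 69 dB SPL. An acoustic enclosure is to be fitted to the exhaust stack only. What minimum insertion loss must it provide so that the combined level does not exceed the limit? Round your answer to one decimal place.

11.0 dB

Fixed contribution from the other source: Σ 10^(L/10) = 10^(62/10) = 1.585e+06 (62.00 dB SPL).
The limit corresponds to 10^(69/10) = 7.943e+06; subtracting the fixed part leaves 6.358e+06 for the exhaust stack, i.e. 68.03 dB SPL.
So the exhaust stack must be reduced from 79 to 68.03 dB SPL: IL = 10.97 dB.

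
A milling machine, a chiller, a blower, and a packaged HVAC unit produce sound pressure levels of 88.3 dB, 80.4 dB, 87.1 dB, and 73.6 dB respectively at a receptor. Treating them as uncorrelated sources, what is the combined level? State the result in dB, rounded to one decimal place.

91.2 dB

Incoherent sources combine by intensity addition: L_total = 10·log₁₀(Σ 10^(L_i/10)).
Σ 10^(L/10) = 10^(88.3/10) + 10^(80.4/10) + 10^(87.1/10) + 10^(73.6/10) = 1.322e+09.
L_total = 10·log₁₀(1.322e+09) = 91.21 dB.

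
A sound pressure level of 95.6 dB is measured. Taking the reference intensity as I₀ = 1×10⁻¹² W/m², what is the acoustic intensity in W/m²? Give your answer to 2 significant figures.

I = I₀·10^(L/10) = 10⁻¹² × 10^(95.6/10) = 10^(-2.440).

0.0036 W/m²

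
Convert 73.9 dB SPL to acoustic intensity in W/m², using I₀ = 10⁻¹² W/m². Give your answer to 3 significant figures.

2.45e-05 W/m²

I = I₀·10^(L/10) = 10⁻¹² × 10^(73.9/10) = 10^(-4.610).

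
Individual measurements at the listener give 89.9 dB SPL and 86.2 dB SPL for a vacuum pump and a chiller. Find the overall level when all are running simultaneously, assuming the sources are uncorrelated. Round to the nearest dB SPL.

91 dB SPL

Incoherent sources combine by intensity addition: L_total = 10·log₁₀(Σ 10^(L_i/10)).
Σ 10^(L/10) = 10^(89.9/10) + 10^(86.2/10) = 1.394e+09.
L_total = 10·log₁₀(1.394e+09) = 91.44 dB SPL.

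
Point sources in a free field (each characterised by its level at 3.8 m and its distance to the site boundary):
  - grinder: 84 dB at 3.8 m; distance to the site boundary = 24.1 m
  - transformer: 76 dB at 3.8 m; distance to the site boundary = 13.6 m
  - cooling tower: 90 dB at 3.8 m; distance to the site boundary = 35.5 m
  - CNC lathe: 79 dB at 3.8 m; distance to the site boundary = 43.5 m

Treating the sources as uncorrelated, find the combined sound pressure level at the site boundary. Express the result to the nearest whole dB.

Propagate each source to the receiver with L = L_ref − 20·log₁₀(r/r_ref), then add intensities.
grinder: 84 − 20·log₁₀(24.1/3.8) = 84 − 16.04 = 67.96 dB.
transformer: 76 − 20·log₁₀(13.6/3.8) = 76 − 11.08 = 64.92 dB.
cooling tower: 90 − 20·log₁₀(35.5/3.8) = 90 − 19.41 = 70.59 dB.
CNC lathe: 79 − 20·log₁₀(43.5/3.8) = 79 − 21.17 = 57.83 dB.
Σ 10^(L/10) = 2.142e+07 → L_total = 10·log₁₀(2.142e+07) = 73.31 dB.

73 dB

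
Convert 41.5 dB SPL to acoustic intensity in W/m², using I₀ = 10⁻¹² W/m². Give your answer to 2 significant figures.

L = 10·log₁₀(I/I₀) ⇒ I = I₀·10^(L/10) = 10⁻¹² × 10^4.15.

1.4e-08 W/m²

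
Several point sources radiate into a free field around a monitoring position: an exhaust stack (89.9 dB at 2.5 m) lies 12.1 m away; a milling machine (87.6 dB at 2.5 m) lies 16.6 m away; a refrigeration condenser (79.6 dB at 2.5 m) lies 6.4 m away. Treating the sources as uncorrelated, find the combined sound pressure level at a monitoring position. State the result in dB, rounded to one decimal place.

First find each source's level at the receiver (point-source: −20·log₁₀(r/r_ref)), then combine on an intensity basis.
exhaust stack: 89.9 − 20·log₁₀(12.1/2.5) = 89.9 − 13.70 = 76.20 dB.
milling machine: 87.6 − 20·log₁₀(16.6/2.5) = 87.6 − 16.44 = 71.16 dB.
refrigeration condenser: 79.6 − 20·log₁₀(6.4/2.5) = 79.6 − 8.16 = 71.44 dB.
Σ 10^(L/10) = 6.868e+07 → L_total = 10·log₁₀(6.868e+07) = 78.37 dB.

78.4 dB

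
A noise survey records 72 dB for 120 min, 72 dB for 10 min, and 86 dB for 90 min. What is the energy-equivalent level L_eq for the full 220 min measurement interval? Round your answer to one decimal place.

Weight each interval's intensity by its duration and average over T = 220 min:
Σ tᵢ·10^(Lᵢ/10) = 120·10^(72/10) + 10·10^(72/10) + 90·10^(86/10) = 3.789e+10.
L_eq = 10·log₁₀(3.789e+10/220) = 82.36 dB.

82.4 dB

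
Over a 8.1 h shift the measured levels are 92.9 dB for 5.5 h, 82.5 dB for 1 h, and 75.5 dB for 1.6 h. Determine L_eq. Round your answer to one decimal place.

Weight each interval's intensity by its duration and average over T = 8.1 h:
Σ tᵢ·10^(Lᵢ/10) = 5.5·10^(92.9/10) + 1·10^(82.5/10) + 1.6·10^(75.5/10) = 1.096e+10.
L_eq = 10·log₁₀(1.096e+10/8.1) = 91.31 dB.

91.3 dB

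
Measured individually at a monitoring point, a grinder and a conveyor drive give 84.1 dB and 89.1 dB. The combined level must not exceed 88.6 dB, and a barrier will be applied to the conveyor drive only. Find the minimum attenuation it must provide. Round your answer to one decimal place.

The untreated sources together contribute 10^(84.1/10) = 2.570e+08, i.e. 84.10 dB.
The limit corresponds to 10^(88.6/10) = 7.244e+08; subtracting the fixed part leaves 4.674e+08 for the conveyor drive, i.e. 86.70 dB.
So the conveyor drive must be reduced from 89.1 to 86.70 dB: IL = 2.40 dB.

2.4 dB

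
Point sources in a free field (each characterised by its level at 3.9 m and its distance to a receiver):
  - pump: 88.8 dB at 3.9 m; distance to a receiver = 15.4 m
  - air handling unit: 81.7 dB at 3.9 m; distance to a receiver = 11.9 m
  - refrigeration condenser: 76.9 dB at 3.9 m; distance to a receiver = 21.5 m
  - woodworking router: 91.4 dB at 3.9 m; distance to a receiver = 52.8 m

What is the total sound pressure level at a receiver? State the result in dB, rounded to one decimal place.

78.7 dB

Apply inverse-square spreading to bring every level to the receiver, then sum 10^(L/10).
pump: 88.8 − 20·log₁₀(15.4/3.9) = 88.8 − 11.93 = 76.87 dB.
air handling unit: 81.7 − 20·log₁₀(11.9/3.9) = 81.7 − 9.69 = 72.01 dB.
refrigeration condenser: 76.9 − 20·log₁₀(21.5/3.9) = 76.9 − 14.83 = 62.07 dB.
woodworking router: 91.4 − 20·log₁₀(52.8/3.9) = 91.4 − 22.63 = 68.77 dB.
Σ 10^(L/10) = 7.368e+07 → L_total = 10·log₁₀(7.368e+07) = 78.67 dB.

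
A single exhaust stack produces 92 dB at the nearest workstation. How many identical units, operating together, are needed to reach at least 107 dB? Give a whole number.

32

N identical sources give L₁ + 10·log₁₀ N, so require 10·log₁₀ N ≥ 107 − 92 = 15.0 dB.
N ≥ 10^(15.0/10) = 31.623, so N = 32.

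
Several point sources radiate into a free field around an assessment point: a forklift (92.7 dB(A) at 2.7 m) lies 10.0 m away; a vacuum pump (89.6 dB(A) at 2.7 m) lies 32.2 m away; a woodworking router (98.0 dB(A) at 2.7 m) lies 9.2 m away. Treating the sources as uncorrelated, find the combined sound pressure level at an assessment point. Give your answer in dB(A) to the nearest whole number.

88 dB(A)

Apply inverse-square spreading to bring every level to the receiver, then sum 10^(L/10).
forklift: 92.7 − 20·log₁₀(10.0/2.7) = 92.7 − 11.37 = 81.33 dB(A).
vacuum pump: 89.6 − 20·log₁₀(32.2/2.7) = 89.6 − 21.53 = 68.07 dB(A).
woodworking router: 98.0 − 20·log₁₀(9.2/2.7) = 98.0 − 10.65 = 87.35 dB(A).
Σ 10^(L/10) = 6.856e+08 → L_total = 10·log₁₀(6.856e+08) = 88.36 dB(A).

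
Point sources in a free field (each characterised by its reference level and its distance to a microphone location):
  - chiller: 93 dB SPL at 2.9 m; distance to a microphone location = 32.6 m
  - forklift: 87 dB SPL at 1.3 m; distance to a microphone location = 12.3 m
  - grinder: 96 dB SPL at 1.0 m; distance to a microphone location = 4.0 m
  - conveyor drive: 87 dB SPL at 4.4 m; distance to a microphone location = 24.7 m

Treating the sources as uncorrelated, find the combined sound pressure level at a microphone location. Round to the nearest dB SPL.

Apply inverse-square spreading to bring every level to the receiver, then sum 10^(L/10).
chiller: 93 − 20·log₁₀(32.6/2.9) = 93 − 21.02 = 71.98 dB SPL.
forklift: 87 − 20·log₁₀(12.3/1.3) = 87 − 19.52 = 67.48 dB SPL.
grinder: 96 − 20·log₁₀(4.0/1.0) = 96 − 12.04 = 83.96 dB SPL.
conveyor drive: 87 − 20·log₁₀(24.7/4.4) = 87 − 14.98 = 72.02 dB SPL.
Σ 10^(L/10) = 2.861e+08 → L_total = 10·log₁₀(2.861e+08) = 84.57 dB SPL.

85 dB SPL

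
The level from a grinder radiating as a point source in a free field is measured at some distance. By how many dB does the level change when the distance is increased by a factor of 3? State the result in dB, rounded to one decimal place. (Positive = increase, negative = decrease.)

-9.5 dB

A point source loses 6 dB per doubling of distance; generally ΔL = −20·log₁₀(r₂/r₁).
ΔL = −20·log₁₀(3) = -9.54 dB.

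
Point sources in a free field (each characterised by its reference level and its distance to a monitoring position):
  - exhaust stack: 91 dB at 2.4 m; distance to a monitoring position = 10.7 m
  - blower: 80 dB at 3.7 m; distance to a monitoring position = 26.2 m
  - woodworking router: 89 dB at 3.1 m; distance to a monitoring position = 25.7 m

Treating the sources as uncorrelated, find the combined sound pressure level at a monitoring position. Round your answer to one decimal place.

Apply inverse-square spreading to bring every level to the receiver, then sum 10^(L/10).
exhaust stack: 91 − 20·log₁₀(10.7/2.4) = 91 − 12.98 = 78.02 dB.
blower: 80 − 20·log₁₀(26.2/3.7) = 80 − 17.00 = 63.00 dB.
woodworking router: 89 − 20·log₁₀(25.7/3.1) = 89 − 18.37 = 70.63 dB.
Σ 10^(L/10) = 7.689e+07 → L_total = 10·log₁₀(7.689e+07) = 78.86 dB.

78.9 dB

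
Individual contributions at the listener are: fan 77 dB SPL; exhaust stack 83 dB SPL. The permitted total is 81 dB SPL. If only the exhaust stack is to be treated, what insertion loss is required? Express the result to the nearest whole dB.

Fixed contribution from the other source: Σ 10^(L/10) = 10^(77/10) = 5.012e+07 (77.00 dB SPL).
The limit corresponds to 10^(81/10) = 1.259e+08; subtracting the fixed part leaves 7.577e+07 for the exhaust stack, i.e. 78.80 dB SPL.
Required insertion loss = 83 − 78.80 = 4.20 dB.

4 dB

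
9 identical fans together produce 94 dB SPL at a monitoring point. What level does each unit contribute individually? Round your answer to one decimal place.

9 equal contributions raise the level by 10·log₁₀ 9 = 9.542 dB, so each unit alone gives 94 − 9.542.

84.5 dB SPL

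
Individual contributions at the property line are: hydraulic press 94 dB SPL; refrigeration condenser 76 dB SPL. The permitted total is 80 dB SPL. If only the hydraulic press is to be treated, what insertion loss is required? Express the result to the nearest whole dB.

The untreated sources together contribute 10^(76/10) = 3.981e+07, i.e. 76.00 dB SPL.
To meet 80 dB SPL overall, the treated hydraulic press may contribute at most 10^(80/10) − 3.981e+07 = 6.019e+07, i.e. 77.80 dB SPL.
So the hydraulic press must be reduced from 94 to 77.80 dB SPL: IL = 16.20 dB.

16 dB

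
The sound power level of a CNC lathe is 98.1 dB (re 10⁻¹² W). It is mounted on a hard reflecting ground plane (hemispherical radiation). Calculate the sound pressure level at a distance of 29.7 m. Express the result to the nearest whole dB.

The power spreads over a hemisphere of area 2π·r², so L_p = L_w − 10·log₁₀(2π·r²).
2π·r² = 5542 m², 10·log₁₀ of that is 37.437 dB.
L_p = 98.1 − 37.437 = 60.66 dB.

61 dB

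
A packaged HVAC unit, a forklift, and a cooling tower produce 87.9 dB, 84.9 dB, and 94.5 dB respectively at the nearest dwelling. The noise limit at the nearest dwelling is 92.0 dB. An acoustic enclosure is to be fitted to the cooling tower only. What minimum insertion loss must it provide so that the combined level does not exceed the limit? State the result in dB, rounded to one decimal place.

Fixed contribution from the other sources: Σ 10^(L/10) = 10^(87.9/10) + 10^(84.9/10) = 9.256e+08 (89.66 dB).
To meet 92.0 dB overall, the treated cooling tower may contribute at most 10^(92.0/10) − 9.256e+08 = 6.593e+08, i.e. 88.19 dB.
So the cooling tower must be reduced from 94.5 to 88.19 dB: IL = 6.31 dB.

6.3 dB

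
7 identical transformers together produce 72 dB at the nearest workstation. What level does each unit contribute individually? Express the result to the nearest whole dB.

Dividing the total intensity by 7 lowers the level by 10·log₁₀ 7 = 8.451 dB: L₁ = 72 − 8.451.

64 dB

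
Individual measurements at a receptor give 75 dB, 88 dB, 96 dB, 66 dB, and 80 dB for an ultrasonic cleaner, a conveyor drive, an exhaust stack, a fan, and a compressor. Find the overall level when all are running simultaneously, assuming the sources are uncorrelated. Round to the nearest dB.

Incoherent sources combine by intensity addition: L_total = 10·log₁₀(Σ 10^(L_i/10)).
Σ 10^(L/10) = 10^(75/10) + 10^(88/10) + 10^(96/10) + 10^(66/10) + 10^(80/10) = 4.748e+09.
L_total = 10·log₁₀(4.748e+09) = 96.76 dB.

97 dB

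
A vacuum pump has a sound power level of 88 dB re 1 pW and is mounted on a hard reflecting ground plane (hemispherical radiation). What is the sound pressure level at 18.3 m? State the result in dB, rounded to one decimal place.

54.8 dB

The power spreads over a hemisphere of area 2π·r², so L_p = L_w − 10·log₁₀(2π·r²).
2π·r² = 2104 m², 10·log₁₀ of that is 33.231 dB.
L_p = 88 − 33.231 = 54.77 dB.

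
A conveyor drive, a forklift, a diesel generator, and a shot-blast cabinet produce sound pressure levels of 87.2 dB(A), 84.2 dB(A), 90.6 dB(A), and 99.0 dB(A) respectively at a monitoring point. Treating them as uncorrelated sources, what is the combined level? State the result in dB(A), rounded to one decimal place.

For uncorrelated sources the intensities add, so convert each level to linear form, sum, and take 10·log₁₀ of the total.
Σ 10^(L/10) = 10^(87.2/10) + 10^(84.2/10) + 10^(90.6/10) + 10^(99.0/10) = 9.879e+09.
L_total = 10·log₁₀(9.879e+09) = 99.95 dB(A).

99.9 dB(A)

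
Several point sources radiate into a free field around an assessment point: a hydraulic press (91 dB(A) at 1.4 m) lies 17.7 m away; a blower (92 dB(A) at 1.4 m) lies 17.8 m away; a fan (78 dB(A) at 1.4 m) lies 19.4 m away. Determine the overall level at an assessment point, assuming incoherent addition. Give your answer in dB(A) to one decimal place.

72.6 dB(A)

Apply inverse-square spreading to bring every level to the receiver, then sum 10^(L/10).
hydraulic press: 91 − 20·log₁₀(17.7/1.4) = 91 − 22.04 = 68.96 dB(A).
blower: 92 − 20·log₁₀(17.8/1.4) = 92 − 22.09 = 69.91 dB(A).
fan: 78 − 20·log₁₀(19.4/1.4) = 78 − 22.83 = 55.17 dB(A).
Σ 10^(L/10) = 1.801e+07 → L_total = 10·log₁₀(1.801e+07) = 72.55 dB(A).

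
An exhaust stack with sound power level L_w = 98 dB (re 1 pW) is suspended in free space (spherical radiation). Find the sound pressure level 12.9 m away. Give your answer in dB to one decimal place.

64.8 dB

L_p = L_w − 10·log₁₀(4π·r²) with r = 12.9 m.
4π·r² = 2091 m², 10·log₁₀ of that is 33.204 dB.
L_p = 98 − 33.204 = 64.80 dB.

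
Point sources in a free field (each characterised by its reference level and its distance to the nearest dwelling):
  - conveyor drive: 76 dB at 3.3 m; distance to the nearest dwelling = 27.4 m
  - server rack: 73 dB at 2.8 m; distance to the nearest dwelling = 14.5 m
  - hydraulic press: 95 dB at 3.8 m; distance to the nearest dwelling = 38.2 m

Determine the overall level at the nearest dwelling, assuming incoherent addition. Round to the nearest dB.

First find each source's level at the receiver (point-source: −20·log₁₀(r/r_ref)), then combine on an intensity basis.
conveyor drive: 76 − 20·log₁₀(27.4/3.3) = 76 − 18.38 = 57.62 dB.
server rack: 73 − 20·log₁₀(14.5/2.8) = 73 − 14.28 = 58.72 dB.
hydraulic press: 95 − 20·log₁₀(38.2/3.8) = 95 − 20.05 = 74.95 dB.
Σ 10^(L/10) = 3.261e+07 → L_total = 10·log₁₀(3.261e+07) = 75.13 dB.

75 dB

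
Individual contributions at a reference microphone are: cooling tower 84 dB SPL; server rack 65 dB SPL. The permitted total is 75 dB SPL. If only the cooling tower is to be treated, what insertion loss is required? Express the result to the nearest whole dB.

9 dB

Everything except the cooling tower sums to 10^(65/10) = 3.162e+06 in linear terms, 65.00 dB SPL.
The limit corresponds to 10^(75/10) = 3.162e+07; subtracting the fixed part leaves 2.846e+07 for the cooling tower, i.e. 74.54 dB SPL.
Required insertion loss = 84 − 74.54 = 9.46 dB.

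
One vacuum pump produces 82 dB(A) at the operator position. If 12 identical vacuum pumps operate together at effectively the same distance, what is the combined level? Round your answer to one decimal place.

With 12 equal, uncorrelated contributions the intensity is 12× that of one unit, giving a rise of 10·log₁₀ 12.
L_total = 82 + 10·log₁₀(12) = 82 + 10.792 = 92.79 dB(A).

92.8 dB(A)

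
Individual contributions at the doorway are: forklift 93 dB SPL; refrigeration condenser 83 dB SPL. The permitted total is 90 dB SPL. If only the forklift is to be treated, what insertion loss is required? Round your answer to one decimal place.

4.0 dB

The untreated sources together contribute 10^(83/10) = 1.995e+08, i.e. 83.00 dB SPL.
To meet 90 dB SPL overall, the treated forklift may contribute at most 10^(90/10) − 1.995e+08 = 8.005e+08, i.e. 89.03 dB SPL.
So the forklift must be reduced from 93 to 89.03 dB SPL: IL = 3.97 dB.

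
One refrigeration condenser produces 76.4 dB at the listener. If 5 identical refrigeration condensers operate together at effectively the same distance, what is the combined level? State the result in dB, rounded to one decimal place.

With 5 equal, uncorrelated contributions the intensity is 5× that of one unit, giving a rise of 10·log₁₀ 5.
L_total = 76.4 + 10·log₁₀(5) = 76.4 + 6.990 = 83.39 dB.

83.4 dB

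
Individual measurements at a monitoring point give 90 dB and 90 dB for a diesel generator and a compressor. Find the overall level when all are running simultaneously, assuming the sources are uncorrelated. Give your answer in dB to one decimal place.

93.0 dB

For uncorrelated sources the intensities add, so convert each level to linear form, sum, and take 10·log₁₀ of the total.
Σ 10^(L/10) = 10^(90/10) + 10^(90/10) = 2.000e+09.
L_total = 10·log₁₀(2.000e+09) = 93.01 dB.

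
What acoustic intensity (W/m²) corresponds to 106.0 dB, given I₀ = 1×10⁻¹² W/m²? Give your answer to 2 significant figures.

I/I₀ = 10^(106.0/10) = 3.981e+10, so I = 3.981e+10 × 10⁻¹² W/m².

0.040 W/m²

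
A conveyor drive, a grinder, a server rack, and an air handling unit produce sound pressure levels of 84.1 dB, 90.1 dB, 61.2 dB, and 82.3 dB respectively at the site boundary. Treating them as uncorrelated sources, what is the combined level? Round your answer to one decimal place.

91.6 dB

For uncorrelated sources the intensities add, so convert each level to linear form, sum, and take 10·log₁₀ of the total.
Σ 10^(L/10) = 10^(84.1/10) + 10^(90.1/10) + 10^(61.2/10) + 10^(82.3/10) = 1.451e+09.
L_total = 10·log₁₀(1.451e+09) = 91.62 dB.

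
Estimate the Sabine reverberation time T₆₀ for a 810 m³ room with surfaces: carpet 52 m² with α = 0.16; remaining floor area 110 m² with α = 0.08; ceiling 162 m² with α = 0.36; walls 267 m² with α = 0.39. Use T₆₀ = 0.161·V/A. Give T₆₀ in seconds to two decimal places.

0.73 s

Total absorption A = 52·0.16 + 110·0.08 + 162·0.36 + 267·0.39 = 179.57 m² sabins.
T₆₀ = 0.161 × 810 / 179.57 = 0.726 s.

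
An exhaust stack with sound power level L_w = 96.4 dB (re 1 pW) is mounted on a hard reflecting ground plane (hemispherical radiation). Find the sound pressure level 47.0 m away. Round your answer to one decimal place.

L_p = L_w − 10·log₁₀(2π·r²) with r = 47.0 m.
2π·r² = 1.388e+04 m², 10·log₁₀ of that is 41.424 dB.
L_p = 96.4 − 41.424 = 54.98 dB.

55.0 dB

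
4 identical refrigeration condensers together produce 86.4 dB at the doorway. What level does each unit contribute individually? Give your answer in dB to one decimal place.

Dividing the total intensity by 4 lowers the level by 10·log₁₀ 4 = 6.021 dB: L₁ = 86.4 − 6.021.

80.4 dB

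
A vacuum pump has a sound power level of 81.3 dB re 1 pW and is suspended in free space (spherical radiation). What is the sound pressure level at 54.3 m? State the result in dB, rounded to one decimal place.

L_p = L_w − 10·log₁₀(4π·r²) with r = 54.3 m.
4π·r² = 3.705e+04 m², 10·log₁₀ of that is 45.688 dB.
L_p = 81.3 − 45.688 = 35.61 dB.

35.6 dB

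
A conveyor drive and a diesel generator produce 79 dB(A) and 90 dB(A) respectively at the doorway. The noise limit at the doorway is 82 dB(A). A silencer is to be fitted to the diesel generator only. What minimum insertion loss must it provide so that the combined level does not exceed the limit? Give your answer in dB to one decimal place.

11.0 dB

The untreated sources together contribute 10^(79/10) = 7.943e+07, i.e. 79.00 dB(A).
The limit corresponds to 10^(82/10) = 1.585e+08; subtracting the fixed part leaves 7.906e+07 for the diesel generator, i.e. 78.98 dB(A).
So the diesel generator must be reduced from 90 to 78.98 dB(A): IL = 11.02 dB.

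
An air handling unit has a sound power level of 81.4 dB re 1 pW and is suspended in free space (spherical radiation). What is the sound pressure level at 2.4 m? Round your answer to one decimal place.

62.8 dB

The power spreads over a sphere of area 4π·r², so L_p = L_w − 10·log₁₀(4π·r²).
4π·r² = 72.38 m², 10·log₁₀ of that is 18.596 dB.
L_p = 81.4 − 18.596 = 62.80 dB.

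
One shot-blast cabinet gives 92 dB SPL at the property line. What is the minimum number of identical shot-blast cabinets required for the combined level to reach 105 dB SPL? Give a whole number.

20

N identical sources give L₁ + 10·log₁₀ N, so require 10·log₁₀ N ≥ 105 − 92 = 13.0 dB.
N ≥ 10^(13.0/10) = 19.953, so N = 20.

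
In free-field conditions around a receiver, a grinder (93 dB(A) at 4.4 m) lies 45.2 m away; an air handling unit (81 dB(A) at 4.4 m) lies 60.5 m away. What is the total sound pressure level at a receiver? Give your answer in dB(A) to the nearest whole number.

73 dB(A)

Propagate each source to the receiver with L = L_ref − 20·log₁₀(r/r_ref), then add intensities.
grinder: 93 − 20·log₁₀(45.2/4.4) = 93 − 20.23 = 72.77 dB(A).
air handling unit: 81 − 20·log₁₀(60.5/4.4) = 81 − 22.77 = 58.23 dB(A).
Σ 10^(L/10) = 1.957e+07 → L_total = 10·log₁₀(1.957e+07) = 72.92 dB(A).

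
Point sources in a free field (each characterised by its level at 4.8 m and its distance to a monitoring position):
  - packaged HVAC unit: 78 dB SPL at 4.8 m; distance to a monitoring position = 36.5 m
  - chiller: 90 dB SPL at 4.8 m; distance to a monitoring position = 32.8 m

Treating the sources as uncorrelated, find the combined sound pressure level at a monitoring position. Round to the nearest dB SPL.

Propagate each source to the receiver with L = L_ref − 20·log₁₀(r/r_ref), then add intensities.
packaged HVAC unit: 78 − 20·log₁₀(36.5/4.8) = 78 − 17.62 = 60.38 dB SPL.
chiller: 90 − 20·log₁₀(32.8/4.8) = 90 − 16.69 = 73.31 dB SPL.
Σ 10^(L/10) = 2.251e+07 → L_total = 10·log₁₀(2.251e+07) = 73.52 dB SPL.

74 dB SPL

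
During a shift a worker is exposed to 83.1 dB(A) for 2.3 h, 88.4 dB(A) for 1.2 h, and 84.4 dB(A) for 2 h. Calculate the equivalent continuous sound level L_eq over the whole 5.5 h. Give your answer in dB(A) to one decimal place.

85.3 dB(A)

L_eq = 10·log₁₀[(1/T)·Σ tᵢ·10^(Lᵢ/10)] with T = 5.5 h.
Σ tᵢ·10^(Lᵢ/10) = 2.3·10^(83.1/10) + 1.2·10^(88.4/10) + 2·10^(84.4/10) = 1.851e+09.
L_eq = 10·log₁₀(1.851e+09/5.5) = 85.27 dB(A).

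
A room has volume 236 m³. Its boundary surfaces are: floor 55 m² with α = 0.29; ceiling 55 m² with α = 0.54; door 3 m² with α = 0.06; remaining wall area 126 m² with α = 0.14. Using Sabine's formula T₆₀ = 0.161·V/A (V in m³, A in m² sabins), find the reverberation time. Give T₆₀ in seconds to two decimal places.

0.60 s

Total absorption A = 55·0.29 + 55·0.54 + 3·0.06 + 126·0.14 = 63.47 m² sabins.
T₆₀ = 0.161·V/A = 0.161·236/63.47 = 0.599 s.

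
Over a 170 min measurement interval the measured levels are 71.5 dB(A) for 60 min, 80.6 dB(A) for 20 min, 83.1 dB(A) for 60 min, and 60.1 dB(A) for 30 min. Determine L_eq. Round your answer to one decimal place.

79.6 dB(A)

L_eq = 10·log₁₀[(1/T)·Σ tᵢ·10^(Lᵢ/10)] with T = 170 min.
Σ tᵢ·10^(Lᵢ/10) = 60·10^(71.5/10) + 20·10^(80.6/10) + 60·10^(83.1/10) + 30·10^(60.1/10) = 1.542e+10.
L_eq = 10·log₁₀(1.542e+10/170) = 79.58 dB(A).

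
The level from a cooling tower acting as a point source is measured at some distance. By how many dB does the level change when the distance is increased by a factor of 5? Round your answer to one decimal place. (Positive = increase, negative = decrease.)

A point source loses 6 dB per doubling of distance; generally ΔL = −20·log₁₀(r₂/r₁).
ΔL = −20·log₁₀(5) = -13.98 dB.

-14.0 dB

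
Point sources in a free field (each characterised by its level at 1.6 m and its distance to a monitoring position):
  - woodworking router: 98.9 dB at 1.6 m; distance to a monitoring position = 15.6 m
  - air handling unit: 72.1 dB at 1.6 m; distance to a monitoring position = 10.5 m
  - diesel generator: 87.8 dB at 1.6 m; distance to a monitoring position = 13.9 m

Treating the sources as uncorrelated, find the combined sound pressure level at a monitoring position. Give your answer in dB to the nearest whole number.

Apply inverse-square spreading to bring every level to the receiver, then sum 10^(L/10).
woodworking router: 98.9 − 20·log₁₀(15.6/1.6) = 98.9 − 19.78 = 79.12 dB.
air handling unit: 72.1 − 20·log₁₀(10.5/1.6) = 72.1 − 16.34 = 55.76 dB.
diesel generator: 87.8 − 20·log₁₀(13.9/1.6) = 87.8 − 18.78 = 69.02 dB.
Σ 10^(L/10) = 9.002e+07 → L_total = 10·log₁₀(9.002e+07) = 79.54 dB.

80 dB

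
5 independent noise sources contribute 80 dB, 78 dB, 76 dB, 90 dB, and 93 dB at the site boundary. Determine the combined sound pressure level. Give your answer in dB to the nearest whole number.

95 dB

Incoherent sources combine by intensity addition: L_total = 10·log₁₀(Σ 10^(L_i/10)).
Σ 10^(L/10) = 10^(80/10) + 10^(78/10) + 10^(76/10) + 10^(90/10) + 10^(93/10) = 3.198e+09.
L_total = 10·log₁₀(3.198e+09) = 95.05 dB.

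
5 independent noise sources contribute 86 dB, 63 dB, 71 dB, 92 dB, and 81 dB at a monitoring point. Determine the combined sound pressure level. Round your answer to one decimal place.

93.3 dB

For uncorrelated sources the intensities add, so convert each level to linear form, sum, and take 10·log₁₀ of the total.
Σ 10^(L/10) = 10^(86/10) + 10^(63/10) + 10^(71/10) + 10^(92/10) + 10^(81/10) = 2.123e+09.
L_total = 10·log₁₀(2.123e+09) = 93.27 dB.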